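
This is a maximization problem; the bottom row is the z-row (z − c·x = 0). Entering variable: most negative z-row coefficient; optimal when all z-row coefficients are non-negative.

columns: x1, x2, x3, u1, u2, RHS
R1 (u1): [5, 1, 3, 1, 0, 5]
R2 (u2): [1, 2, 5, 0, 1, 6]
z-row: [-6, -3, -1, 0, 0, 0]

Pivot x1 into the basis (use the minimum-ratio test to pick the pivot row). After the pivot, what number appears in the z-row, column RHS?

6

Ratio test on column x1 — row 1: 5/5 = 1; row 2: 6/1 = 6. Minimum is 1 at row 1 (u1 leaves); pivot element 5.
Divide row 1 by 5; eliminate column x1 from the other rows.
z-row update in column RHS: 0 − (-6)·1 = 6.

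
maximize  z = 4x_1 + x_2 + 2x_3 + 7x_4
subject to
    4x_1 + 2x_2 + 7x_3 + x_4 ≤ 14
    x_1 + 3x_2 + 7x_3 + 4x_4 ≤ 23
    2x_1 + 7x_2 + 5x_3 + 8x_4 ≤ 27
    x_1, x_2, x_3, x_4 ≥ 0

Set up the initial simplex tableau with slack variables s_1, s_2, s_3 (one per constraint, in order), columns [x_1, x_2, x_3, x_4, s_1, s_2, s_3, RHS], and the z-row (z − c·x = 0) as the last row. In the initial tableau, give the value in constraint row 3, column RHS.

27

The RHS of constraint 3 is b_3 = 27.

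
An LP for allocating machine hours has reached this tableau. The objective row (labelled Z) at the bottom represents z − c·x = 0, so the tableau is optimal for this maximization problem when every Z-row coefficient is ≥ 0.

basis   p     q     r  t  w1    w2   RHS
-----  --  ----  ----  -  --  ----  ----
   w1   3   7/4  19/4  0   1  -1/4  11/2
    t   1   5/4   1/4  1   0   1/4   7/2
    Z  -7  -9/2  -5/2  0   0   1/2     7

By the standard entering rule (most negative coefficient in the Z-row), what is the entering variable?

Negative Z-row entries: p: -7, q: -9/2, r: -5/2.
The most negative is -7 in column p, so p enters.

p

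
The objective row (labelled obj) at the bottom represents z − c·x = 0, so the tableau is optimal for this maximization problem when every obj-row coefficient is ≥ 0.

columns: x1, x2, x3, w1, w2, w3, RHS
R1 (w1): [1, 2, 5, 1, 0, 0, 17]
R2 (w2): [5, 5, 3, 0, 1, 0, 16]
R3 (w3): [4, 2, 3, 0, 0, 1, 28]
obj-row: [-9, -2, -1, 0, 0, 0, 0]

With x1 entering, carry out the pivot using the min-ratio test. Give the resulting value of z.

Ratio test on column x1 — row 1: 17/1 = 17; row 2: 16/5 = 16/5; row 3: 28/4 = 7. Minimum is 16/5 at row 2 (w2 leaves); pivot element 5.
Pivot on row 2; the obj-row RHS becomes 0 − (-9)·(16/5) = 144/5.

144/5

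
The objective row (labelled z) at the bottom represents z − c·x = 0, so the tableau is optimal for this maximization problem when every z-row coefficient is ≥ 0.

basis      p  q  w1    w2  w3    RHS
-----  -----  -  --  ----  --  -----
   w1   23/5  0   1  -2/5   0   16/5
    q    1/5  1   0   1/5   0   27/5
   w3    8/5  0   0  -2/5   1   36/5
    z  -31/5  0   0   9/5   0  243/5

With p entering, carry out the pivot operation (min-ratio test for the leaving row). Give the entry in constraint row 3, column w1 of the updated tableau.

Ratio test on column p — row 1: (16/5)/(23/5) = 16/23; row 2: (27/5)/(1/5) = 27; row 3: (36/5)/(8/5) = 9/2. Minimum is 16/23 at row 1 (w1 leaves); pivot element 23/5.
Divide row 1 by 23/5; eliminate column p from the other rows.
Row 3 update in column w1: 0 − (8/5)·(5/23) = -8/23.

-8/23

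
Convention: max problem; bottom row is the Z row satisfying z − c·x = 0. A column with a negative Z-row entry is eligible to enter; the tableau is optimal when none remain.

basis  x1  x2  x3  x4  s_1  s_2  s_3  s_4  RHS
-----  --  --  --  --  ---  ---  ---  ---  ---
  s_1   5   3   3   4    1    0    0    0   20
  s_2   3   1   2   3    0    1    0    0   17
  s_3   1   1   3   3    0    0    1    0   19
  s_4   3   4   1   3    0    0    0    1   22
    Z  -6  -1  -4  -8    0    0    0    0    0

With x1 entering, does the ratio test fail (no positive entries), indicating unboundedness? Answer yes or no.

no

Column x1 has positive entries in row(s) 1, 2, 3, 4, so the ratio test bounds it — not unbounded.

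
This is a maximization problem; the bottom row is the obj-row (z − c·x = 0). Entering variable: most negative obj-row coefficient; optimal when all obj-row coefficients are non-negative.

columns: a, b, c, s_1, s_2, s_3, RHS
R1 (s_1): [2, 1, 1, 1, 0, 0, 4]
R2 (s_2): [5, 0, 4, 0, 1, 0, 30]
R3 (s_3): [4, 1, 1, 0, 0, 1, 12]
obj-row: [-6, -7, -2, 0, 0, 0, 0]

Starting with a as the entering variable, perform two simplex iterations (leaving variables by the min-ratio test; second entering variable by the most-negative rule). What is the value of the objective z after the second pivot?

Ratio test on column a — row 1: 4/2 = 2; row 2: 30/5 = 6; row 3: 12/4 = 3. Minimum is 2 at row 1 (s_1 leaves); pivot element 2.
Pivot on row 1; the obj-row RHS becomes 0 − (-6)·2 = 12.
Next entering variable (most negative obj-row entry -4): b.
Ratio test on column b — row 1: 2/(1/2) = 4; row 2: entry -5/2 ≤ 0; row 3: entry -1 ≤ 0. Minimum is 4 at row 1 (a leaves); pivot element 1/2.
After the second pivot the obj-row RHS is 12 − (-4)·4 = 28.

28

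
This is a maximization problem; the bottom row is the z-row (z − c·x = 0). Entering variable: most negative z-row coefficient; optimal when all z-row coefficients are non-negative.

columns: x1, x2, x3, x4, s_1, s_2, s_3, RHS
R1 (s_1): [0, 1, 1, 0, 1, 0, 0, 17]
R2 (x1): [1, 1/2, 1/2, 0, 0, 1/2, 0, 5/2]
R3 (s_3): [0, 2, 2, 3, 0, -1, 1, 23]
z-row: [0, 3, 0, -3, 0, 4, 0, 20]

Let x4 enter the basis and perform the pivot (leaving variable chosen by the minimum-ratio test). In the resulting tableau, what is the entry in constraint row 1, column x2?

Ratio test on column x4 — row 1: entry 0 ≤ 0; row 2: entry 0 ≤ 0; row 3: 23/3 = 23/3. Minimum is 23/3 at row 3 (s_3 leaves); pivot element 3.
Divide row 3 by 3; eliminate column x4 from the other rows.
Row 1 update in column x2: 1 − 0·(2/3) = 1.

1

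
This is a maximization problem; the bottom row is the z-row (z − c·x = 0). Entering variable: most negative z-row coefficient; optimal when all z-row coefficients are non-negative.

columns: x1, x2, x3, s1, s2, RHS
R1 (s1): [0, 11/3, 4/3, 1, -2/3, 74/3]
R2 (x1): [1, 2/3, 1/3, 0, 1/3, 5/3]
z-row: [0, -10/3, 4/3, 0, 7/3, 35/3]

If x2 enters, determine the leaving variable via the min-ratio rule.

Column x2 entries and ratios — s1: (74/3)/(11/3) = 74/11; x1: (5/3)/(2/3) = 5/2.
Smallest ratio is 5/2 in the row of x1, so x1 leaves.

x1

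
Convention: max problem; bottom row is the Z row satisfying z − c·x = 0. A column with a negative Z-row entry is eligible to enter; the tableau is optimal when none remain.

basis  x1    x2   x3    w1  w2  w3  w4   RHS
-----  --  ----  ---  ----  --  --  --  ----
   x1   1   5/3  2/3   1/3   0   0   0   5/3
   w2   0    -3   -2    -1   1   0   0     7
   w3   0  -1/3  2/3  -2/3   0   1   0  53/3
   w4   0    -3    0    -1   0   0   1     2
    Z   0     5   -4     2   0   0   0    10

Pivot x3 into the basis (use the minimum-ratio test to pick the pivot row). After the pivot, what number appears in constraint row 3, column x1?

Ratio test on column x3 — row 1: (5/3)/(2/3) = 5/2; row 2: entry -2 ≤ 0; row 3: (53/3)/(2/3) = 53/2; row 4: entry 0 ≤ 0. Minimum is 5/2 at row 1 (x1 leaves); pivot element 2/3.
Divide row 1 by 2/3; eliminate column x3 from the other rows.
Row 3 update in column x1: 0 − (2/3)·(3/2) = -1.

-1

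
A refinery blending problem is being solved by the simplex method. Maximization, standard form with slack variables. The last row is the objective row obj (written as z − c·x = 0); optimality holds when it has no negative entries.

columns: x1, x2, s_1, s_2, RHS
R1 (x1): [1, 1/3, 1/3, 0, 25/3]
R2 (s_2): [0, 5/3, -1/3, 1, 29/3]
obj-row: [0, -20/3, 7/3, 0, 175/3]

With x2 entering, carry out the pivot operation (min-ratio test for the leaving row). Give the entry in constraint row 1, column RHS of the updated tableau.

32/5

Ratio test on column x2 — row 1: (25/3)/(1/3) = 25; row 2: (29/3)/(5/3) = 29/5. Minimum is 29/5 at row 2 (s_2 leaves); pivot element 5/3.
Divide row 2 by 5/3; eliminate column x2 from the other rows.
Row 1 update in column RHS: 25/3 − (1/3)·(29/5) = 32/5.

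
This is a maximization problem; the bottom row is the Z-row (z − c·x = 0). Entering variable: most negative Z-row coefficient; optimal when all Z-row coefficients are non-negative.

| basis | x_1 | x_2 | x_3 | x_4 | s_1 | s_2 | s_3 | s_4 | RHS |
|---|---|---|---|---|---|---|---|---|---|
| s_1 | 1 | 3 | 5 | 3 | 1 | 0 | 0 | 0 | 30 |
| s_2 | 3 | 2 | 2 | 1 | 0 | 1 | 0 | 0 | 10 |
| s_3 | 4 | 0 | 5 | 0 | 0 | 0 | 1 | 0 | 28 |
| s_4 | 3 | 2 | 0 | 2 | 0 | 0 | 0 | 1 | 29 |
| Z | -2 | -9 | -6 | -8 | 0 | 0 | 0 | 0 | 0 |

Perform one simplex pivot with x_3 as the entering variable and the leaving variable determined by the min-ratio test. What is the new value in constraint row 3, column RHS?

Ratio test on column x_3 — row 1: 30/5 = 6; row 2: 10/2 = 5; row 3: 28/5 = 28/5; row 4: entry 0 ≤ 0. Minimum is 5 at row 2 (s_2 leaves); pivot element 2.
Divide row 2 by 2; eliminate column x_3 from the other rows.
Row 3 update in column RHS: 28 − 5·5 = 3.

3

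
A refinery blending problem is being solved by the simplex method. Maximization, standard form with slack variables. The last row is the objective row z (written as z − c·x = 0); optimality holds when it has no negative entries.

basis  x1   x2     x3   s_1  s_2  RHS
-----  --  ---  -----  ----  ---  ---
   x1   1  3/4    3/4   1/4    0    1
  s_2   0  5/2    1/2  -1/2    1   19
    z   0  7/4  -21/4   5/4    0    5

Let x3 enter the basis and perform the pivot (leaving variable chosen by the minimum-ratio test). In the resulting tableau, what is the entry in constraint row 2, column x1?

Ratio test on column x3 — row 1: 1/(3/4) = 4/3; row 2: 19/(1/2) = 38. Minimum is 4/3 at row 1 (x1 leaves); pivot element 3/4.
Divide row 1 by 3/4; eliminate column x3 from the other rows.
Row 2 update in column x1: 0 − (1/2)·(4/3) = -2/3.

-2/3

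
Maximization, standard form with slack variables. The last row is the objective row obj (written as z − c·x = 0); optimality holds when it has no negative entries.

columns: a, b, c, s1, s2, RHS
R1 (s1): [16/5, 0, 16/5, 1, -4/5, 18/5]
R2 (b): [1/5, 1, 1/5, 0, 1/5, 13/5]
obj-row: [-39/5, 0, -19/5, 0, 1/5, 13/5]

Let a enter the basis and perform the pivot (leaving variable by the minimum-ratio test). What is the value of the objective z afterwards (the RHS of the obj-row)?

91/8

Ratio test on column a — row 1: (18/5)/(16/5) = 9/8; row 2: (13/5)/(1/5) = 13. Minimum is 9/8 at row 1 (s1 leaves); pivot element 16/5.
Pivot on row 1; the obj-row RHS becomes 13/5 − (-39/5)·(9/8) = 91/8.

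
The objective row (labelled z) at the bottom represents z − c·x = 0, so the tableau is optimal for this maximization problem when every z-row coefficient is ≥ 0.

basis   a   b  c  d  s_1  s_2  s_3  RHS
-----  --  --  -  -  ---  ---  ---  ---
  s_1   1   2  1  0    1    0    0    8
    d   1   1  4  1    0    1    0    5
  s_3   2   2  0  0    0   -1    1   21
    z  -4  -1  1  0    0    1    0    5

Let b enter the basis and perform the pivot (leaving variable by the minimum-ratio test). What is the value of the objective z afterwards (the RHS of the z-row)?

Ratio test on column b — row 1: 8/2 = 4; row 2: 5/1 = 5; row 3: 21/2 = 21/2. Minimum is 4 at row 1 (s_1 leaves); pivot element 2.
Pivot on row 1; the z-row RHS becomes 5 − (-1)·4 = 9.

9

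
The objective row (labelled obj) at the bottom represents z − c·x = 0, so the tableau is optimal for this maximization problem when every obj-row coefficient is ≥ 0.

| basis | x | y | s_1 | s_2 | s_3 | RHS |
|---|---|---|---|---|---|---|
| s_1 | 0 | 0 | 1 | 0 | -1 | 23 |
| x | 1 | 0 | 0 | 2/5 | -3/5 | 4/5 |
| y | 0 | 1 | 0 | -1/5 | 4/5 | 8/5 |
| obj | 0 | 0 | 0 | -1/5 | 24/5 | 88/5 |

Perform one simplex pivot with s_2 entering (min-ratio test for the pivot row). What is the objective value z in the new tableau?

Ratio test on column s_2 — row 1: entry 0 ≤ 0; row 2: (4/5)/(2/5) = 2; row 3: entry -1/5 ≤ 0. Minimum is 2 at row 2 (x leaves); pivot element 2/5.
Pivot on row 2; the obj-row RHS becomes 88/5 − (-1/5)·2 = 18.

18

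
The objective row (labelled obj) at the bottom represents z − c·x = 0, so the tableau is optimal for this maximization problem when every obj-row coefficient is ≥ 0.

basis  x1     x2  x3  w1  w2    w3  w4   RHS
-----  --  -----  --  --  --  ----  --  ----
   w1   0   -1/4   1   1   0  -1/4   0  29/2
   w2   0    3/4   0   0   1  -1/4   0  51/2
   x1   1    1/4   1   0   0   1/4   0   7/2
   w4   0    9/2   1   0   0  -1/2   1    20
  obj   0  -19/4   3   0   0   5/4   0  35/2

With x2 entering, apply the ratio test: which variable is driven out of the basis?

w4

Column x2 entries and ratios — w1: -1/4 ≤ 0, skip; w2: (51/2)/(3/4) = 34; x1: (7/2)/(1/4) = 14; w4: 20/(9/2) = 40/9.
Smallest ratio is 40/9 in the row of w4, so w4 leaves.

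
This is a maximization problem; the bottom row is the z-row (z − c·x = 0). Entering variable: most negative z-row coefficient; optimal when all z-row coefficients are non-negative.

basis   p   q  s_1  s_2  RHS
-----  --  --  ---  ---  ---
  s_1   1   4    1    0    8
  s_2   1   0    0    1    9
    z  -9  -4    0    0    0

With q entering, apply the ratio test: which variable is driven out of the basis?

s_1

Column q entries and ratios — s_1: 8/4 = 2; s_2: 0 ≤ 0, skip.
Smallest ratio is 2 in the row of s_1, so s_1 leaves.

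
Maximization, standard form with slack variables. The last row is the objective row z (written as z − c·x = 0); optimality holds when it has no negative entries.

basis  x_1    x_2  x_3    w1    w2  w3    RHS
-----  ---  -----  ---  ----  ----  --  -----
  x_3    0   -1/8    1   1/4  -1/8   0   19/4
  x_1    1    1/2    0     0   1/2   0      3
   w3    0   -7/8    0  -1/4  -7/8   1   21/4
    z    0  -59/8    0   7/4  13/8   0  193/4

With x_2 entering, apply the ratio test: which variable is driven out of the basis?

Column x_2 entries and ratios — x_3: -1/8 ≤ 0, skip; x_1: 3/(1/2) = 6; w3: -7/8 ≤ 0, skip.
Smallest ratio is 6 in the row of x_1, so x_1 leaves.

x_1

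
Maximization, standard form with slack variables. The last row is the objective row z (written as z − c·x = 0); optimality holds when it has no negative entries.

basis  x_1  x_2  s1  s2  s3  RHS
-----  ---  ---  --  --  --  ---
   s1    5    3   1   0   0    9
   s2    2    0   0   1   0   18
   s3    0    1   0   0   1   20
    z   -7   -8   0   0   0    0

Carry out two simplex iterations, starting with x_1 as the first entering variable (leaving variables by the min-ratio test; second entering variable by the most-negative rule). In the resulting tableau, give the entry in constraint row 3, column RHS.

Ratio test on column x_1 — row 1: 9/5 = 9/5; row 2: 18/2 = 9; row 3: entry 0 ≤ 0. Minimum is 9/5 at row 1 (s1 leaves); pivot element 5.
Divide row 1 by 5; eliminate column x_1 from the other rows.
Second iteration: most negative z-row entry is -19/5 in column x_2, so x_2 enters.
Ratio test on column x_2 — row 1: (9/5)/(3/5) = 3; row 2: entry -6/5 ≤ 0; row 3: 20/1 = 20. Minimum is 3 at row 1 (x_1 leaves); pivot element 3/5.
Divide row 1 by 3/5; eliminate column x_2 from the other rows.
After both pivots, the entry at constraint row 3, column RHS is 17.

17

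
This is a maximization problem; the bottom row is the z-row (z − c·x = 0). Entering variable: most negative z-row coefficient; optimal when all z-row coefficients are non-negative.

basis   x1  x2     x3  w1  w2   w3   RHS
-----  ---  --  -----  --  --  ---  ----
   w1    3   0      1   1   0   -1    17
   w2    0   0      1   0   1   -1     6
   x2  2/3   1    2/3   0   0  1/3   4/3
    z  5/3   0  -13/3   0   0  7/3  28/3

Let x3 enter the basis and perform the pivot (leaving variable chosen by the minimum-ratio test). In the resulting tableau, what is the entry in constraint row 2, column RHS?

Ratio test on column x3 — row 1: 17/1 = 17; row 2: 6/1 = 6; row 3: (4/3)/(2/3) = 2. Minimum is 2 at row 3 (x2 leaves); pivot element 2/3.
Divide row 3 by 2/3; eliminate column x3 from the other rows.
Row 2 update in column RHS: 6 − 1·2 = 4.

4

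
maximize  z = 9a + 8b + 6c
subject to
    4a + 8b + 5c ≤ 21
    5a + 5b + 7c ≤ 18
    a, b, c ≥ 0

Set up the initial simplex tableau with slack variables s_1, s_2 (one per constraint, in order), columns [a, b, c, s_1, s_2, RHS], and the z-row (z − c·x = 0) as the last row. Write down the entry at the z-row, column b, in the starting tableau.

The z-row carries the negated objective coefficients: the b entry is -8.

-8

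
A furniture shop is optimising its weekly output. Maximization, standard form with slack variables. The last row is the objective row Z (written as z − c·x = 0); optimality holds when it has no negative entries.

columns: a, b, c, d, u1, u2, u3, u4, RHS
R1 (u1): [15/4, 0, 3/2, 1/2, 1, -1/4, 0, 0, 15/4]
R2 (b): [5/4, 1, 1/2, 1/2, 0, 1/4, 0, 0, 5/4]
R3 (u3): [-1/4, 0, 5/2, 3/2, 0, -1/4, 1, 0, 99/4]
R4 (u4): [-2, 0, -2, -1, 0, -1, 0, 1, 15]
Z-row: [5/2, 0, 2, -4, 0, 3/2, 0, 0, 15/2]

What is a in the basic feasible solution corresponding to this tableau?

a is not in the basis, so in the current basic feasible solution a = 0.

0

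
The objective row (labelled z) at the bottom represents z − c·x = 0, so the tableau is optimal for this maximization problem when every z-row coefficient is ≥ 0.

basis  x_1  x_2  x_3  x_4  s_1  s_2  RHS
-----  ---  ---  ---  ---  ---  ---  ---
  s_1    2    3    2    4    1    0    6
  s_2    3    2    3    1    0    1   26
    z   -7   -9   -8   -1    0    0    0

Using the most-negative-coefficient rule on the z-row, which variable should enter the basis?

x_2

Negative z-row entries: x_1: -7, x_2: -9, x_3: -8, x_4: -1.
The most negative is -9 in column x_2, so x_2 enters.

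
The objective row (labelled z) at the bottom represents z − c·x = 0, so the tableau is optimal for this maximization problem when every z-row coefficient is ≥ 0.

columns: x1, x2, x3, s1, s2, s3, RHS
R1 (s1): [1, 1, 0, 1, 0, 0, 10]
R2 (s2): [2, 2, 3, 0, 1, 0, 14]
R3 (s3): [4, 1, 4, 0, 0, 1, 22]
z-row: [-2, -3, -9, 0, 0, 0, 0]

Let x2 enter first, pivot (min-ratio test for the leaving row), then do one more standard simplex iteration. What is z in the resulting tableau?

Ratio test on column x2 — row 1: 10/1 = 10; row 2: 14/2 = 7; row 3: 22/1 = 22. Minimum is 7 at row 2 (s2 leaves); pivot element 2.
Pivot on row 2; the z-row RHS becomes 0 − (-3)·7 = 21.
Next entering variable (most negative z-row entry -9/2): x3.
Ratio test on column x3 — row 1: entry -3/2 ≤ 0; row 2: 7/(3/2) = 14/3; row 3: 15/(5/2) = 6. Minimum is 14/3 at row 2 (x2 leaves); pivot element 3/2.
After the second pivot the z-row RHS is 21 − (-9/2)·(14/3) = 42.

42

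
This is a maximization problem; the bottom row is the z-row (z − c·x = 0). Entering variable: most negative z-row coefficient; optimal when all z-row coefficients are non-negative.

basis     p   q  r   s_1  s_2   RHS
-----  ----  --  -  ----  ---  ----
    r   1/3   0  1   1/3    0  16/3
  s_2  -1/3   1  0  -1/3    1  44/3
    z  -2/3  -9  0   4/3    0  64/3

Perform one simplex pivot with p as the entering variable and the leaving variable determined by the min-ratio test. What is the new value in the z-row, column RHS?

Ratio test on column p — row 1: (16/3)/(1/3) = 16; row 2: entry -1/3 ≤ 0. Minimum is 16 at row 1 (r leaves); pivot element 1/3.
Divide row 1 by 1/3; eliminate column p from the other rows.
z-row update in column RHS: 64/3 − (-2/3)·16 = 32.

32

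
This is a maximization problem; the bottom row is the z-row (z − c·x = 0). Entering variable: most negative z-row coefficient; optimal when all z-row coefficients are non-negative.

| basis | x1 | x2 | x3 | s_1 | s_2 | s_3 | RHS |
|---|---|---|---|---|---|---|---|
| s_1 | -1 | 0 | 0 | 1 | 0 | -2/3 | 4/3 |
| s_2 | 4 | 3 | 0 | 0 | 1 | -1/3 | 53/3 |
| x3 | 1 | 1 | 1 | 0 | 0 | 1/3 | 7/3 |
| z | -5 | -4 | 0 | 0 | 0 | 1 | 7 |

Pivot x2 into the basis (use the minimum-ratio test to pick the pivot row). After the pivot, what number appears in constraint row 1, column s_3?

Ratio test on column x2 — row 1: entry 0 ≤ 0; row 2: (53/3)/3 = 53/9; row 3: (7/3)/1 = 7/3. Minimum is 7/3 at row 3 (x3 leaves); pivot element 1.
Divide row 3 by 1; eliminate column x2 from the other rows.
Row 1 update in column s_3: -2/3 − 0·(1/3) = -2/3.

-2/3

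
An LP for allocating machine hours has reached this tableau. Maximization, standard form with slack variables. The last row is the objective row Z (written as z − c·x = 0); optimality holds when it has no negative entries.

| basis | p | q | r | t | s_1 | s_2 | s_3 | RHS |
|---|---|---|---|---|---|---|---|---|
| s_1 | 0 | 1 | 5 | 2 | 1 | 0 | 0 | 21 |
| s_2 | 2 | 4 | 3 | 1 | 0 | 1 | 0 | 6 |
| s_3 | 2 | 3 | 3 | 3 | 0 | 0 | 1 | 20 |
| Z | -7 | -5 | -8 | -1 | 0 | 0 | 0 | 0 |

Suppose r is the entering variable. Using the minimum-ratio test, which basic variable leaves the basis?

s_2

Column r entries and ratios — s_1: 21/5 = 21/5; s_2: 6/3 = 2; s_3: 20/3 = 20/3.
Smallest ratio is 2 in the row of s_2, so s_2 leaves.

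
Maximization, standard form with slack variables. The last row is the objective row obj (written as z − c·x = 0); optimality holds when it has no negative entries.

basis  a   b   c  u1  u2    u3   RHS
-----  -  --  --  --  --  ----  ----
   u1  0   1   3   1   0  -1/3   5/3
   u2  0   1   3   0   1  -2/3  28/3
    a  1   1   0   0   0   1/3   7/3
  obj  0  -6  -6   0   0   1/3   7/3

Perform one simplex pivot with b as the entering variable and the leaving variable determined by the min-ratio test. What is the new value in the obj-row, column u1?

6

Ratio test on column b — row 1: (5/3)/1 = 5/3; row 2: (28/3)/1 = 28/3; row 3: (7/3)/1 = 7/3. Minimum is 5/3 at row 1 (u1 leaves); pivot element 1.
Divide row 1 by 1; eliminate column b from the other rows.
obj-row update in column u1: 0 − (-6)·1 = 6.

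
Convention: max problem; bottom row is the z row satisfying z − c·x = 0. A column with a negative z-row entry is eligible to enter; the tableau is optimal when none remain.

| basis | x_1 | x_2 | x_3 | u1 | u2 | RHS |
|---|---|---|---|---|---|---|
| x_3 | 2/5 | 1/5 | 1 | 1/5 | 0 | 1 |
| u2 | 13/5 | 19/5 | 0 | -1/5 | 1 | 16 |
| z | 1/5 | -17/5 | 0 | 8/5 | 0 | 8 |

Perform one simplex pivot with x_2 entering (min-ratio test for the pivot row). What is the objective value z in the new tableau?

424/19

Ratio test on column x_2 — row 1: 1/(1/5) = 5; row 2: 16/(19/5) = 80/19. Minimum is 80/19 at row 2 (u2 leaves); pivot element 19/5.
Pivot on row 2; the z-row RHS becomes 8 − (-17/5)·(80/19) = 424/19.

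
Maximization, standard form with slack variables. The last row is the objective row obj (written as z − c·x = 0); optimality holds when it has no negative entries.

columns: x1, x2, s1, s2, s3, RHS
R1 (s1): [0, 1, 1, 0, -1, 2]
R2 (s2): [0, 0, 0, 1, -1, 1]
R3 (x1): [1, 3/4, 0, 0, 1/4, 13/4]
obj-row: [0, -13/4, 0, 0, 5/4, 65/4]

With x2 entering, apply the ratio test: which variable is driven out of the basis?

Column x2 entries and ratios — s1: 2/1 = 2; s2: 0 ≤ 0, skip; x1: (13/4)/(3/4) = 13/3.
Smallest ratio is 2 in the row of s1, so s1 leaves.

s1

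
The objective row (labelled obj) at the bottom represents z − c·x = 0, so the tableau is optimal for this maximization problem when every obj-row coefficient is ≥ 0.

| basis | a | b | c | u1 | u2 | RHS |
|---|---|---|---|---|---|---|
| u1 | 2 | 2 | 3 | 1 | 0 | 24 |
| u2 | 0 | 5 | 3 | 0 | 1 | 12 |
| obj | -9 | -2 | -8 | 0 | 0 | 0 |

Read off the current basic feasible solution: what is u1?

24

u1 is basic (row 1); its value is the RHS of that row, 24.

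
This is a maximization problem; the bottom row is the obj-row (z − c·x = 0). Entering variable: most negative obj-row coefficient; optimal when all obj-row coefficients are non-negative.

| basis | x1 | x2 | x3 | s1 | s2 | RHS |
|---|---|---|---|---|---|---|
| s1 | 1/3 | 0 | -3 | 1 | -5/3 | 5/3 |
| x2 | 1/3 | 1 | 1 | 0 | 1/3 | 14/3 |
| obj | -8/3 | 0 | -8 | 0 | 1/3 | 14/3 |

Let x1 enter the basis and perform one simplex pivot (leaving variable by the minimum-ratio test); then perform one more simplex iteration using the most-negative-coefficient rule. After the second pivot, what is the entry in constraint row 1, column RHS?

Ratio test on column x1 — row 1: (5/3)/(1/3) = 5; row 2: (14/3)/(1/3) = 14. Minimum is 5 at row 1 (s1 leaves); pivot element 1/3.
Divide row 1 by 1/3; eliminate column x1 from the other rows.
Second iteration: most negative obj-row entry is -32 in column x3, so x3 enters.
Ratio test on column x3 — row 1: entry -9 ≤ 0; row 2: 3/4 = 3/4. Minimum is 3/4 at row 2 (x2 leaves); pivot element 4.
Divide row 2 by 4; eliminate column x3 from the other rows.
After both pivots, the entry at constraint row 1, column RHS is 47/4.

47/4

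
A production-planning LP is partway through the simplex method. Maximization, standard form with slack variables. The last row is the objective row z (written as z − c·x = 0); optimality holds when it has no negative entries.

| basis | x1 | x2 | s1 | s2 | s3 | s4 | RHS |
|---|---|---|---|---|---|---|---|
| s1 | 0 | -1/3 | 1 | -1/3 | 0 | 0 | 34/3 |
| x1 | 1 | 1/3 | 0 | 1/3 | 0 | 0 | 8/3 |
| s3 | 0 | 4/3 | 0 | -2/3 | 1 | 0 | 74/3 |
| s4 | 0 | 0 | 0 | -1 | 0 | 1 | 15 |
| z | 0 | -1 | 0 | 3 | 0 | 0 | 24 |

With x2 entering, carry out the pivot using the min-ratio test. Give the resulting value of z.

Ratio test on column x2 — row 1: entry -1/3 ≤ 0; row 2: (8/3)/(1/3) = 8; row 3: (74/3)/(4/3) = 37/2; row 4: entry 0 ≤ 0. Minimum is 8 at row 2 (x1 leaves); pivot element 1/3.
Pivot on row 2; the z-row RHS becomes 24 − (-1)·8 = 32.

32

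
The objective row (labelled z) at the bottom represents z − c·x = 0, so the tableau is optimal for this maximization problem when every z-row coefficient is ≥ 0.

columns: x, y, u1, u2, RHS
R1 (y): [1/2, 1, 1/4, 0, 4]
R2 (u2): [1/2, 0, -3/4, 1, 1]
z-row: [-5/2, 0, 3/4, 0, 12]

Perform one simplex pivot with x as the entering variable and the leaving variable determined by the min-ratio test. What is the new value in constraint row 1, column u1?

1

Ratio test on column x — row 1: 4/(1/2) = 8; row 2: 1/(1/2) = 2. Minimum is 2 at row 2 (u2 leaves); pivot element 1/2.
Divide row 2 by 1/2; eliminate column x from the other rows.
Row 1 update in column u1: 1/4 − (1/2)·(-3/2) = 1.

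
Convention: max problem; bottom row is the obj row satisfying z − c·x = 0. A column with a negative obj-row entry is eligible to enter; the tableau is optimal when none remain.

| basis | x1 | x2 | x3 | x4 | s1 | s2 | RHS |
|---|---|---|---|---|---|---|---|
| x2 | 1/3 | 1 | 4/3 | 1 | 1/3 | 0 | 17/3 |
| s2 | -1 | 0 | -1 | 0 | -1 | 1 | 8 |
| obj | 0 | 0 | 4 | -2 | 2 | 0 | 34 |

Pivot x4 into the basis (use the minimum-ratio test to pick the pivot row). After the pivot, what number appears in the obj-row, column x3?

Ratio test on column x4 — row 1: (17/3)/1 = 17/3; row 2: entry 0 ≤ 0. Minimum is 17/3 at row 1 (x2 leaves); pivot element 1.
Divide row 1 by 1; eliminate column x4 from the other rows.
obj-row update in column x3: 4 − (-2)·(4/3) = 20/3.

20/3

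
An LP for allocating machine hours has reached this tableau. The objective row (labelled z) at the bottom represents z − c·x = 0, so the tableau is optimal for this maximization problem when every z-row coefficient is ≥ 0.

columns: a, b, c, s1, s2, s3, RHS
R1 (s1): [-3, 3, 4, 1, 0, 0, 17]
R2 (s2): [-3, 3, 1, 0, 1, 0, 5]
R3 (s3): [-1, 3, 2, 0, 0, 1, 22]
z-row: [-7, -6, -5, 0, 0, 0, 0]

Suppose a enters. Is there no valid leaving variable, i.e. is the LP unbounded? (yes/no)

yes

Every constraint-row entry in column a is ≤ 0, so increasing a is unbounded.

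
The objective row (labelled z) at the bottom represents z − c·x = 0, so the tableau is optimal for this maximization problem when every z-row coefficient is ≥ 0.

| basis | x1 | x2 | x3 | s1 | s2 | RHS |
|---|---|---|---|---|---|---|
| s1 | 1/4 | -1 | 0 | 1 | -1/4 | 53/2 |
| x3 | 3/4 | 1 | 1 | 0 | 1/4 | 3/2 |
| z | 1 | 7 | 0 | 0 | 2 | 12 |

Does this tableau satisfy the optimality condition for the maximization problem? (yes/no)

Every z-row coefficient is ≥ 0, so the tableau is optimal.

yes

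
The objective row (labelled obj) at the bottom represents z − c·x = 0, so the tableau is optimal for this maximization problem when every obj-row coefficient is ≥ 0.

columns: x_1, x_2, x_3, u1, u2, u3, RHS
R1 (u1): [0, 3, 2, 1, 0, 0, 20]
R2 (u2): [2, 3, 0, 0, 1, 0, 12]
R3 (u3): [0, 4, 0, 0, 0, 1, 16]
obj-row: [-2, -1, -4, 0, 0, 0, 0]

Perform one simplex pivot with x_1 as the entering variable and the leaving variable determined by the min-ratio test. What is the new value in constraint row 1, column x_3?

Ratio test on column x_1 — row 1: entry 0 ≤ 0; row 2: 12/2 = 6; row 3: entry 0 ≤ 0. Minimum is 6 at row 2 (u2 leaves); pivot element 2.
Divide row 2 by 2; eliminate column x_1 from the other rows.
Row 1 update in column x_3: 2 − 0·0 = 2.

2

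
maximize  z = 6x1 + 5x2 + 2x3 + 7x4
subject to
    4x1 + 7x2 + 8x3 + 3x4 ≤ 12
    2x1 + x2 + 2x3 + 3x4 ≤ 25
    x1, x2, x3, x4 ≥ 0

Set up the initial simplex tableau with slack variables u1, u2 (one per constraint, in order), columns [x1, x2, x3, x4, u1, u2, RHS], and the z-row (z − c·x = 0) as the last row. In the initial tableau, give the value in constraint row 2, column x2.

Constraint 2 has coefficient 1 on x2.

1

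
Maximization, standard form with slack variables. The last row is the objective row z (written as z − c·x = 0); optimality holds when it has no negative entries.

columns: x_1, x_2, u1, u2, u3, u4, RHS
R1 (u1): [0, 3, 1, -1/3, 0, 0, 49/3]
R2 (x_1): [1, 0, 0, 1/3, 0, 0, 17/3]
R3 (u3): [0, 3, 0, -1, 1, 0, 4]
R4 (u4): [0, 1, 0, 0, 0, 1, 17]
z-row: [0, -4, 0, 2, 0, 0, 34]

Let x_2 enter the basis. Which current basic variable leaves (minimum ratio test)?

u3

Column x_2 entries and ratios — u1: (49/3)/3 = 49/9; x_1: 0 ≤ 0, skip; u3: 4/3 = 4/3; u4: 17/1 = 17.
Smallest ratio is 4/3 in the row of u3, so u3 leaves.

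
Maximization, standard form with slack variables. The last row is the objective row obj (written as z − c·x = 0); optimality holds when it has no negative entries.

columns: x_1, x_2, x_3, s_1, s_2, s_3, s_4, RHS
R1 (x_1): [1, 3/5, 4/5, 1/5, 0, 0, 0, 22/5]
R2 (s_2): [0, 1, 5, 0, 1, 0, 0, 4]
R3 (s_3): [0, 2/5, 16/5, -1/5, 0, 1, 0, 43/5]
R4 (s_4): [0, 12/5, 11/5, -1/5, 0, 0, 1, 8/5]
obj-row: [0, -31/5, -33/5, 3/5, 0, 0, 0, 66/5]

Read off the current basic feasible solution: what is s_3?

43/5

s_3 is basic (row 3); its value is the RHS of that row, 43/5.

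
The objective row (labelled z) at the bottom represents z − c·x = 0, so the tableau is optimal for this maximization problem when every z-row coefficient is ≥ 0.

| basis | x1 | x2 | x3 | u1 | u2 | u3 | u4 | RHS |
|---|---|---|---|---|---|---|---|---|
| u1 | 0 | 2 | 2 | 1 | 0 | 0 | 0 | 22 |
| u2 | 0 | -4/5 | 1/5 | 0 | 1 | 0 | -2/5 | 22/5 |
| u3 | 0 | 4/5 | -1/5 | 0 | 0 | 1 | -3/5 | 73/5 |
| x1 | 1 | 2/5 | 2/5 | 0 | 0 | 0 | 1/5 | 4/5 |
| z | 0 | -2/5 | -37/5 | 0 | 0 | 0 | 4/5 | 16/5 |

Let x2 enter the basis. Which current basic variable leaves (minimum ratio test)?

Column x2 entries and ratios — u1: 22/2 = 11; u2: -4/5 ≤ 0, skip; u3: (73/5)/(4/5) = 73/4; x1: (4/5)/(2/5) = 2.
Smallest ratio is 2 in the row of x1, so x1 leaves.

x1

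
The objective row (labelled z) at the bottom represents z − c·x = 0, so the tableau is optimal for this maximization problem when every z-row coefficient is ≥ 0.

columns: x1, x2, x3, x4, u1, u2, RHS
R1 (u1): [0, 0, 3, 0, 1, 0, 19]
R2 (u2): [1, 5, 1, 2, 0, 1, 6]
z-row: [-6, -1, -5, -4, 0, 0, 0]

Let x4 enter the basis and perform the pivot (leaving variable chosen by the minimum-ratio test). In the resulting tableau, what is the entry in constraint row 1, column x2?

0

Ratio test on column x4 — row 1: entry 0 ≤ 0; row 2: 6/2 = 3. Minimum is 3 at row 2 (u2 leaves); pivot element 2.
Divide row 2 by 2; eliminate column x4 from the other rows.
Row 1 update in column x2: 0 − 0·(5/2) = 0.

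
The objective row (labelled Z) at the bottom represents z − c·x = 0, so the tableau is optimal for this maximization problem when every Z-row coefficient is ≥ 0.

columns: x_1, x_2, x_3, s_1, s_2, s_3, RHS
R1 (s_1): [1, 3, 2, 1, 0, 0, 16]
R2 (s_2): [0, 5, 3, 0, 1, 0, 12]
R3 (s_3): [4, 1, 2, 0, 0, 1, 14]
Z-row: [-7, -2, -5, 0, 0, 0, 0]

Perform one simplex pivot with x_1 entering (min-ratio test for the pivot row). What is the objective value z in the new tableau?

Ratio test on column x_1 — row 1: 16/1 = 16; row 2: entry 0 ≤ 0; row 3: 14/4 = 7/2. Minimum is 7/2 at row 3 (s_3 leaves); pivot element 4.
Pivot on row 3; the Z-row RHS becomes 0 − (-7)·(7/2) = 49/2.

49/2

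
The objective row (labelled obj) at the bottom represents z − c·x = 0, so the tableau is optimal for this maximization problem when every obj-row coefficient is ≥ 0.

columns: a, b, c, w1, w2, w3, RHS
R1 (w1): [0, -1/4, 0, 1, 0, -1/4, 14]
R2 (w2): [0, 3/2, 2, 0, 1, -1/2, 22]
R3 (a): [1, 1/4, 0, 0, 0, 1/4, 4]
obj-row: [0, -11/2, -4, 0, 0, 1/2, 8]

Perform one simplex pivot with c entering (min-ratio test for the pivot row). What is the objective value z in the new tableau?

52

Ratio test on column c — row 1: entry 0 ≤ 0; row 2: 22/2 = 11; row 3: entry 0 ≤ 0. Minimum is 11 at row 2 (w2 leaves); pivot element 2.
Pivot on row 2; the obj-row RHS becomes 8 − (-4)·11 = 52.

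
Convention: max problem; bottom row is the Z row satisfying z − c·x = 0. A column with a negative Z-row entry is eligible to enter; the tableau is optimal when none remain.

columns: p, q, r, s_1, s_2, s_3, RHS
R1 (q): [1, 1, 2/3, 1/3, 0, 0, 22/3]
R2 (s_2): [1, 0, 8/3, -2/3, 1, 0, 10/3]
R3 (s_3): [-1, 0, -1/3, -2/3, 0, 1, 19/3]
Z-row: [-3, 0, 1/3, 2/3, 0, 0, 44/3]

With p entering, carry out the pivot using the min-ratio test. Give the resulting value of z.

Ratio test on column p — row 1: (22/3)/1 = 22/3; row 2: (10/3)/1 = 10/3; row 3: entry -1 ≤ 0. Minimum is 10/3 at row 2 (s_2 leaves); pivot element 1.
Pivot on row 2; the Z-row RHS becomes 44/3 − (-3)·(10/3) = 74/3.

74/3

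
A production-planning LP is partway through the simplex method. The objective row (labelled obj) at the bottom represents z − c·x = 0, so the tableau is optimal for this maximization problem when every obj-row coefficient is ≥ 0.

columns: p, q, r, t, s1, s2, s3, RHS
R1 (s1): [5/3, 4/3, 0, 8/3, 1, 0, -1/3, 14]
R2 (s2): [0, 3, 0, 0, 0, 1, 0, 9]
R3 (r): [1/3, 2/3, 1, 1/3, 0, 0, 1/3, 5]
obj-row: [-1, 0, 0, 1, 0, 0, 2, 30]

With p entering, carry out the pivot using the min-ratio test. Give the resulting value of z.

192/5

Ratio test on column p — row 1: 14/(5/3) = 42/5; row 2: entry 0 ≤ 0; row 3: 5/(1/3) = 15. Minimum is 42/5 at row 1 (s1 leaves); pivot element 5/3.
Pivot on row 1; the obj-row RHS becomes 30 − (-1)·(42/5) = 192/5.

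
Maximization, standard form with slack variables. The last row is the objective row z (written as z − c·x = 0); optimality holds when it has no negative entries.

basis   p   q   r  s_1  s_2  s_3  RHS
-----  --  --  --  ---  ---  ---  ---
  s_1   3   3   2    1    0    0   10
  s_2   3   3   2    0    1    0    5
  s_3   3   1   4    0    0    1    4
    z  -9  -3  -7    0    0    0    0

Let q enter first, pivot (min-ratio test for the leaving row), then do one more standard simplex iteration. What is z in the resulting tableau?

Ratio test on column q — row 1: 10/3 = 10/3; row 2: 5/3 = 5/3; row 3: 4/1 = 4. Minimum is 5/3 at row 2 (s_2 leaves); pivot element 3.
Pivot on row 2; the z-row RHS becomes 0 − (-3)·(5/3) = 5.
Next entering variable (most negative z-row entry -6): p.
Ratio test on column p — row 1: entry 0 ≤ 0; row 2: (5/3)/1 = 5/3; row 3: (7/3)/2 = 7/6. Minimum is 7/6 at row 3 (s_3 leaves); pivot element 2.
After the second pivot the z-row RHS is 5 − (-6)·(7/6) = 12.

12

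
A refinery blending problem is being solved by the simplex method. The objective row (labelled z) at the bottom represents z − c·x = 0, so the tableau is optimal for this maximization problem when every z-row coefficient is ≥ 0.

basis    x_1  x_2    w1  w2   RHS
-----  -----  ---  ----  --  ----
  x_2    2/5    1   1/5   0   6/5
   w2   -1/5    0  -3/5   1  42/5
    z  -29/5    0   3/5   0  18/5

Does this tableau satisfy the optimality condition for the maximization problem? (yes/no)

The z-row has a negative entry -29/5 in column x_1, so it is not optimal.

no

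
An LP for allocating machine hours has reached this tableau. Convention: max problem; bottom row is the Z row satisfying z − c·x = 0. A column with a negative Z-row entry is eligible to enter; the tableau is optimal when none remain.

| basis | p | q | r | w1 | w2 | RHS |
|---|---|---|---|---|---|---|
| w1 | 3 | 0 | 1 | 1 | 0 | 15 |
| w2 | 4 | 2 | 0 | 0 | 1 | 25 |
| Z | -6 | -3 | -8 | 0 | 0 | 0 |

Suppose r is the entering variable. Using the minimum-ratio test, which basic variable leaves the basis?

w1

Column r entries and ratios — w1: 15/1 = 15; w2: 0 ≤ 0, skip.
Smallest ratio is 15 in the row of w1, so w1 leaves.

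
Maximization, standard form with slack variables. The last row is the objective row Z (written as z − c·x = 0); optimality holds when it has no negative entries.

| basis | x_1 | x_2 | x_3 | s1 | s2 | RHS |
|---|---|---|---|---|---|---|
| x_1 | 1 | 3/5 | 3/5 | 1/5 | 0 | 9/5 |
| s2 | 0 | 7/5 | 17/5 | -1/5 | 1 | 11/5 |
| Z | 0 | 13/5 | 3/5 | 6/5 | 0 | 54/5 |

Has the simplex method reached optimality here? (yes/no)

Every Z-row coefficient is ≥ 0, so the tableau is optimal.

yes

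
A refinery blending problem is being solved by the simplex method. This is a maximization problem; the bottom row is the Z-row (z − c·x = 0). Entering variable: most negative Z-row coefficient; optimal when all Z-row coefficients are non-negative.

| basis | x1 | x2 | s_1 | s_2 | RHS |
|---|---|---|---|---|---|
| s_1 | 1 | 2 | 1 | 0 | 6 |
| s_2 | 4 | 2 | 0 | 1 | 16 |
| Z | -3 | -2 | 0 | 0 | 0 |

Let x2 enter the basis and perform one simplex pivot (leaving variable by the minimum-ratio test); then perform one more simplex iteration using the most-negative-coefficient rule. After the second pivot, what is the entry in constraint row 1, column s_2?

-1/6

Ratio test on column x2 — row 1: 6/2 = 3; row 2: 16/2 = 8. Minimum is 3 at row 1 (s_1 leaves); pivot element 2.
Divide row 1 by 2; eliminate column x2 from the other rows.
Second iteration: most negative Z-row entry is -2 in column x1, so x1 enters.
Ratio test on column x1 — row 1: 3/(1/2) = 6; row 2: 10/3 = 10/3. Minimum is 10/3 at row 2 (s_2 leaves); pivot element 3.
Divide row 2 by 3; eliminate column x1 from the other rows.
After both pivots, the entry at constraint row 1, column s_2 is -1/6.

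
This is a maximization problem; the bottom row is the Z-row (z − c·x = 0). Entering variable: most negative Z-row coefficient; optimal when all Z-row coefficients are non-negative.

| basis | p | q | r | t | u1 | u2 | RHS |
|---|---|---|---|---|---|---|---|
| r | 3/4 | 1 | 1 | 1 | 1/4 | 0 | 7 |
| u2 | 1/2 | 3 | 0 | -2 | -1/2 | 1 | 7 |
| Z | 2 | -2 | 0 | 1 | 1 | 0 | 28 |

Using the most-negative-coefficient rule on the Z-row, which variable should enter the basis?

Negative Z-row entries: q: -2.
The most negative is -2 in column q, so q enters.

q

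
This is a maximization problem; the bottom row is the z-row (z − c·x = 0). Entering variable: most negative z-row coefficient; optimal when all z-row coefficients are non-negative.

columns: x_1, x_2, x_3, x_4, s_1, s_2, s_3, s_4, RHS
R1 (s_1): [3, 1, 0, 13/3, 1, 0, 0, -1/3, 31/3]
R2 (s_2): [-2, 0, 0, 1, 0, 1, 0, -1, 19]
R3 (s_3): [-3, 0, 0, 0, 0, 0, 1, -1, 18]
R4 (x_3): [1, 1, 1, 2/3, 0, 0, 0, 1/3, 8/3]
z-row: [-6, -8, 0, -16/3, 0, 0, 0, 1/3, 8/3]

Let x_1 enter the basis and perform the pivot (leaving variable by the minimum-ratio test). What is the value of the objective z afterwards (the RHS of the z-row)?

56/3

Ratio test on column x_1 — row 1: (31/3)/3 = 31/9; row 2: entry -2 ≤ 0; row 3: entry -3 ≤ 0; row 4: (8/3)/1 = 8/3. Minimum is 8/3 at row 4 (x_3 leaves); pivot element 1.
Pivot on row 4; the z-row RHS becomes 8/3 − (-6)·(8/3) = 56/3.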